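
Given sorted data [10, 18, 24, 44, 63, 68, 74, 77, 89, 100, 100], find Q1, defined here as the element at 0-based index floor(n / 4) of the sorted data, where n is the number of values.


The list has n = 11 elements.
Q1 index = floor(11 / 4) = floor(2.75) = 2
Counting from index 0 in the sorted data, the element at index 2 is 24.
Final answer: 24


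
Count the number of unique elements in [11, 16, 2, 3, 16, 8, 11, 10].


List all unique values:
Distinct values: [2, 3, 8, 10, 11, 16]
Count = 6
Final answer: 6


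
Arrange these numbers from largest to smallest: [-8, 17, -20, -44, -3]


Original list: [-8, 17, -20, -44, -3]
Repeatedly take the largest remaining element:
  Remaining [-8, 17, -20, -44, -3] -> largest is 17
  Remaining [-8, -20, -44, -3] -> largest is -3
  Remaining [-8, -20, -44] -> largest is -8
  Remaining [-20, -44] -> largest is -20
  Remaining [-44] -> largest is -44
Collecting the picks in order gives the descending list.
Final answer: [17, -3, -8, -20, -44]


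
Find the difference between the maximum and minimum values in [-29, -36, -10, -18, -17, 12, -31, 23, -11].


Maximum value: 23
Minimum value: -36
Range = 23 - (-36) = 59
Final answer: 59


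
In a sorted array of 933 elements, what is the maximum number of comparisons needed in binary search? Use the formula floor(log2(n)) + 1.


Binary search halves the search space each step.
Maximum comparisons = floor(log2(933)) + 1
log2(933) = 9.8657
floor(log2(933)) = 9, so 9 + 1 = 10
Final answer: 10


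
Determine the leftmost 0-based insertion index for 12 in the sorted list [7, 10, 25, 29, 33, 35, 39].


List is sorted: [7, 10, 25, 29, 33, 35, 39]
We need the leftmost position where 12 can be inserted, i.e. the first index whose element is >= 12 (or the end of the list if none is).
Binary search with low=0, high=7 (0-based indices):
  low=0, high=7, mid=3: a[3]=29 >= 12, so high = 3
  low=0, high=3, mid=1: a[1]=10 < 12, so low = 2
  low=2, high=3, mid=2: a[2]=25 >= 12, so high = 2
Now low = high = 2, so the insertion index is 2.
Final answer: 2


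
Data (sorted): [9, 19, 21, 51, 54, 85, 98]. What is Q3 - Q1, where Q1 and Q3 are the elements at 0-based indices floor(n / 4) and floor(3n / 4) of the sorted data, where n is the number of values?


The data has n = 7 elements.
Q1 index = floor(7 / 4) = floor(1.75) = 1; Q3 index = floor(3 * 7 / 4) = floor(5.25) = 5
Q1 = element at index 1 = 19
Q3 = element at index 5 = 85
IQR = 85 - 19 = 66
Final answer: 66


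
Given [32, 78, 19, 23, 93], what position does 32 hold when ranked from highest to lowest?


Sort descending: [93, 78, 32, 23, 19]
Find 32 in the sorted list.
32 is at position 3.
Final answer: 3


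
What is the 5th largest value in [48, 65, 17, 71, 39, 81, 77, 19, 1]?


Sort descending: [81, 77, 71, 65, 48, 39, 19, 17, 1]
The 5th element (1-indexed) is at index 4.
Value = 48
Final answer: 48


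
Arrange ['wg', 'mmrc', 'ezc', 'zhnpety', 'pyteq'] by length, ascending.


Compute lengths:
  'wg' has length 2
  'mmrc' has length 4
  'ezc' has length 3
  'zhnpety' has length 7
  'pyteq' has length 5
Lengths in increasing order: 2 < 3 < 4 < 5 < 7
Listing the words in that order gives the answer.
Final answer: ['wg', 'ezc', 'mmrc', 'pyteq', 'zhnpety']


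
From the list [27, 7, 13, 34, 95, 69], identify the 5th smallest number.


Sort ascending: [7, 13, 27, 34, 69, 95]
The 5th element (1-indexed) is at index 4.
Value = 69
Final answer: 69


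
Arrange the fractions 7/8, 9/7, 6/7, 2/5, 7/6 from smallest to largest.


Convert to decimal for comparison:
  7/8 = 0.875
  9/7 = 1.2857
  6/7 = 0.8571
  2/5 = 0.4
  7/6 = 1.1667
Decimals in increasing order: 0.4 < 0.8571 < 0.875 < 1.1667 < 1.2857
Writing each back as its fraction gives the sorted order.
Final answer: 2/5, 6/7, 7/8, 7/6, 9/7


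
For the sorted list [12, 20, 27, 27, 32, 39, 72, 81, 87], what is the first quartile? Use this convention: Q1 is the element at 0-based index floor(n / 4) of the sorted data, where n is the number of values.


The list has n = 9 elements.
Q1 index = floor(9 / 4) = floor(2.25) = 2
Counting from index 0 in the sorted data, the element at index 2 is 27.
Final answer: 27


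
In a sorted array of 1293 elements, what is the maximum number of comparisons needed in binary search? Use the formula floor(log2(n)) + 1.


Binary search halves the search space each step.
Maximum comparisons = floor(log2(1293)) + 1
log2(1293) = 10.3365
floor(log2(1293)) = 10, so 10 + 1 = 11
Final answer: 11


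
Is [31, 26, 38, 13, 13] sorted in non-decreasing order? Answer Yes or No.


Check consecutive pairs:
  31 <= 26? False
  26 <= 38? True
  38 <= 13? False
  13 <= 13? True
2 consecutive pair(s) are out of order, so the list is not sorted.
Final answer: No


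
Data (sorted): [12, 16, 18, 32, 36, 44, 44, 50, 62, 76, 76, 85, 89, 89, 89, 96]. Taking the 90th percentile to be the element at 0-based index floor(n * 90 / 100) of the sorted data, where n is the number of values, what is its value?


The dataset has n = 16 elements.
Index = floor(16 * 90 / 100) = floor(1440 / 100) = floor(14.4) = 14
Counting from index 0 in the sorted data, the element at index 14 is 89.
Final answer: 89


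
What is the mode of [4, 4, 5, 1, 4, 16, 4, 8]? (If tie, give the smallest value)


Count the frequency of each value:
  1 appears 1 time(s)
  4 appears 4 time(s)
  5 appears 1 time(s)
  8 appears 1 time(s)
  16 appears 1 time(s)
Maximum frequency is 4.
Only 4 reaches that frequency, so it is the mode.
Final answer: 4


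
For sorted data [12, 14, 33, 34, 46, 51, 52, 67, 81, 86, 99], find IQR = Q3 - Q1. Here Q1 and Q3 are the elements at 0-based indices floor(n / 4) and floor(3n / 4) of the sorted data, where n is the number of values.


The data has n = 11 elements.
Q1 index = floor(11 / 4) = floor(2.75) = 2; Q3 index = floor(3 * 11 / 4) = floor(8.25) = 8
Q1 = element at index 2 = 33
Q3 = element at index 8 = 81
IQR = 81 - 33 = 48
Final answer: 48


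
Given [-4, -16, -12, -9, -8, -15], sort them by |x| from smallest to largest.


Compute absolute values:
  |-4| = 4
  |-16| = 16
  |-12| = 12
  |-9| = 9
  |-8| = 8
  |-15| = 15
Absolute values in increasing order: 4 < 8 < 9 < 12 < 15 < 16
Listing the original numbers in that order gives the answer.
Final answer: [-4, -8, -9, -12, -15, -16]


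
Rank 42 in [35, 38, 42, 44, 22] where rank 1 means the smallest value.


Sort ascending: [22, 35, 38, 42, 44]
Find 42 in the sorted list.
42 is at position 4 (1-indexed).
Final answer: 4


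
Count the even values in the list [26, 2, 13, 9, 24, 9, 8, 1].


Check each element:
  26 is even
  2 is even
  13 is odd
  9 is odd
  24 is even
  9 is odd
  8 is even
  1 is odd
Evens: [26, 2, 24, 8]
Count of evens = 4
Final answer: 4


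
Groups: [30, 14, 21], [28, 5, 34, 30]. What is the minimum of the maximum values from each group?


Find max of each group:
  Group 1: [30, 14, 21] -> max = 30
  Group 2: [28, 5, 34, 30] -> max = 34
Maxes: [30, 34]
Minimum of maxes = 30
Final answer: 30


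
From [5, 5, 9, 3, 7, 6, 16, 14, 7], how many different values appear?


List all unique values:
Distinct values: [3, 5, 6, 7, 9, 14, 16]
Count = 7
Final answer: 7


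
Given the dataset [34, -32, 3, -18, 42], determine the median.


First, sort the list: [-32, -18, 3, 34, 42]
The list has 5 elements (odd count).
The middle index is 2 (0-based), and the element there is 3.
Final answer: 3


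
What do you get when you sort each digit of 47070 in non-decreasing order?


The number 47070 has digits: 4, 7, 0, 7, 0
Sorted: 0, 0, 4, 7, 7
Joining the sorted digits gives the result.
Final answer: 00477


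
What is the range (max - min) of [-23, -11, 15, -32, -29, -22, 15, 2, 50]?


Maximum value: 50
Minimum value: -32
Range = 50 - (-32) = 82
Final answer: 82


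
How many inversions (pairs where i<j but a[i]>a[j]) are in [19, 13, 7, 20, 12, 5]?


For each element, count the later elements that are smaller than it:
  19 (index 0): smaller elements after it = [13, 7, 12, 5] -> 4
  13 (index 1): smaller elements after it = [7, 12, 5] -> 3
  7 (index 2): smaller elements after it = [5] -> 1
  20 (index 3): smaller elements after it = [12, 5] -> 2
  12 (index 4): smaller elements after it = [5] -> 1
Total inversions = 4 + 3 + 1 + 2 + 1 = 11
Final answer: 11


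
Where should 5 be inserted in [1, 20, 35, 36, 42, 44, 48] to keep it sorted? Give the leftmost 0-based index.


List is sorted: [1, 20, 35, 36, 42, 44, 48]
We need the leftmost position where 5 can be inserted, i.e. the first index whose element is >= 5 (or the end of the list if none is).
Binary search with low=0, high=7 (0-based indices):
  low=0, high=7, mid=3: a[3]=36 >= 5, so high = 3
  low=0, high=3, mid=1: a[1]=20 >= 5, so high = 1
  low=0, high=1, mid=0: a[0]=1 < 5, so low = 1
Now low = high = 1, so the insertion index is 1.
Final answer: 1


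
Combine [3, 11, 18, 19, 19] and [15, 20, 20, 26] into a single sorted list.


List A: [3, 11, 18, 19, 19]
List B: [15, 20, 20, 26]
Repeatedly compare the front elements and take the smaller:
  3 vs 15 -> take 3
  11 vs 15 -> take 11
  18 vs 15 -> take 15
  18 vs 20 -> take 18
  19 vs 20 -> take 19
  19 vs 20 -> take 19
  A is exhausted; append the rest of B: [20, 20, 26]
Final answer: [3, 11, 15, 18, 19, 19, 20, 20, 26]


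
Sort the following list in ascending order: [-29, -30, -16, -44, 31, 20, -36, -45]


Original list: [-29, -30, -16, -44, 31, 20, -36, -45]
Repeatedly take the smallest remaining element:
  Remaining [-29, -30, -16, -44, 31, 20, -36, -45] -> smallest is -45
  Remaining [-29, -30, -16, -44, 31, 20, -36] -> smallest is -44
  Remaining [-29, -30, -16, 31, 20, -36] -> smallest is -36
  Remaining [-29, -30, -16, 31, 20] -> smallest is -30
  Remaining [-29, -16, 31, 20] -> smallest is -29
  Remaining [-16, 31, 20] -> smallest is -16
  Remaining [31, 20] -> smallest is 20
  Remaining [31] -> smallest is 31
Collecting the picks in order gives the sorted list.
Final answer: [-45, -44, -36, -30, -29, -16, 20, 31]


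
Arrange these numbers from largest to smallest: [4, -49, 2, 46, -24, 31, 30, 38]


Original list: [4, -49, 2, 46, -24, 31, 30, 38]
Repeatedly take the largest remaining element:
  Remaining [4, -49, 2, 46, -24, 31, 30, 38] -> largest is 46
  Remaining [4, -49, 2, -24, 31, 30, 38] -> largest is 38
  Remaining [4, -49, 2, -24, 31, 30] -> largest is 31
  Remaining [4, -49, 2, -24, 30] -> largest is 30
  Remaining [4, -49, 2, -24] -> largest is 4
  Remaining [-49, 2, -24] -> largest is 2
  Remaining [-49, -24] -> largest is -24
  Remaining [-49] -> largest is -49
Collecting the picks in order gives the descending list.
Final answer: [46, 38, 31, 30, 4, 2, -24, -49]


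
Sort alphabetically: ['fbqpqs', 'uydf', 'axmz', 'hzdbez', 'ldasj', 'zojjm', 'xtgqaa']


Compare strings character by character (the first differing letter decides):
  'axmz' < 'fbqpqs' since 'a' < 'f' at position 1
  'fbqpqs' < 'hzdbez' since 'f' < 'h' at position 1
  'hzdbez' < 'ldasj' since 'h' < 'l' at position 1
  'ldasj' < 'uydf' since 'l' < 'u' at position 1
  'uydf' < 'xtgqaa' since 'u' < 'x' at position 1
  'xtgqaa' < 'zojjm' since 'x' < 'z' at position 1
Chaining these comparisons gives the alphabetical order.
Final answer: ['axmz', 'fbqpqs', 'hzdbez', 'ldasj', 'uydf', 'xtgqaa', 'zojjm']


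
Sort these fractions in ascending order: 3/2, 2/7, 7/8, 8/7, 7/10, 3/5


Convert to decimal for comparison:
  3/2 = 1.5
  2/7 = 0.2857
  7/8 = 0.875
  8/7 = 1.1429
  7/10 = 0.7
  3/5 = 0.6
Decimals in increasing order: 0.2857 < 0.6 < 0.7 < 0.875 < 1.1429 < 1.5
Writing each back as its fraction gives the sorted order.
Final answer: 2/7, 3/5, 7/10, 7/8, 8/7, 3/2


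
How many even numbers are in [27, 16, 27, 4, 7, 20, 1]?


Check each element:
  27 is odd
  16 is even
  27 is odd
  4 is even
  7 is odd
  20 is even
  1 is odd
Evens: [16, 4, 20]
Count of evens = 3
Final answer: 3


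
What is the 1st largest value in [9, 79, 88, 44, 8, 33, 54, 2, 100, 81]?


Sort descending: [100, 88, 81, 79, 54, 44, 33, 9, 8, 2]
The 1st element (1-indexed) is at index 0.
Value = 100
Final answer: 100


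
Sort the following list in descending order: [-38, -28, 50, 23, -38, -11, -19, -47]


Original list: [-38, -28, 50, 23, -38, -11, -19, -47]
Repeatedly take the largest remaining element:
  Remaining [-38, -28, 50, 23, -38, -11, -19, -47] -> largest is 50
  Remaining [-38, -28, 23, -38, -11, -19, -47] -> largest is 23
  Remaining [-38, -28, -38, -11, -19, -47] -> largest is -11
  Remaining [-38, -28, -38, -19, -47] -> largest is -19
  Remaining [-38, -28, -38, -47] -> largest is -28
  Remaining [-38, -38, -47] -> largest is -38
  Remaining [-38, -47] -> largest is -38
  Remaining [-47] -> largest is -47
Collecting the picks in order gives the descending list.
Final answer: [50, 23, -11, -19, -28, -38, -38, -47]


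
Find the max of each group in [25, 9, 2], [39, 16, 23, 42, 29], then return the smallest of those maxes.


Find max of each group:
  Group 1: [25, 9, 2] -> max = 25
  Group 2: [39, 16, 23, 42, 29] -> max = 42
Maxes: [25, 42]
Minimum of maxes = 25
Final answer: 25


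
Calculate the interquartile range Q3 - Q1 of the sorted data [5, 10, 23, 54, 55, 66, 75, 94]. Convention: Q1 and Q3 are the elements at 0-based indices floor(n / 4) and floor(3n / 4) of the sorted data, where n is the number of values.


The data has n = 8 elements.
Q1 index = floor(8 / 4) = floor(2) = 2; Q3 index = floor(3 * 8 / 4) = floor(6) = 6
Q1 = element at index 2 = 23
Q3 = element at index 6 = 75
IQR = 75 - 23 = 52
Final answer: 52


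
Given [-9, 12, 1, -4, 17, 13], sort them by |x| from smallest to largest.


Compute absolute values:
  |-9| = 9
  |12| = 12
  |1| = 1
  |-4| = 4
  |17| = 17
  |13| = 13
Absolute values in increasing order: 1 < 4 < 9 < 12 < 13 < 17
Listing the original numbers in that order gives the answer.
Final answer: [1, -4, -9, 12, 13, 17]


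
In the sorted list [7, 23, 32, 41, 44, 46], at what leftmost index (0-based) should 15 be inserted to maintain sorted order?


List is sorted: [7, 23, 32, 41, 44, 46]
We need the leftmost position where 15 can be inserted, i.e. the first index whose element is >= 15 (or the end of the list if none is).
Binary search with low=0, high=6 (0-based indices):
  low=0, high=6, mid=3: a[3]=41 >= 15, so high = 3
  low=0, high=3, mid=1: a[1]=23 >= 15, so high = 1
  low=0, high=1, mid=0: a[0]=7 < 15, so low = 1
Now low = high = 1, so the insertion index is 1.
Final answer: 1


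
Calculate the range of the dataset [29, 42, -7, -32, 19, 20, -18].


Maximum value: 42
Minimum value: -32
Range = 42 - (-32) = 74
Final answer: 74


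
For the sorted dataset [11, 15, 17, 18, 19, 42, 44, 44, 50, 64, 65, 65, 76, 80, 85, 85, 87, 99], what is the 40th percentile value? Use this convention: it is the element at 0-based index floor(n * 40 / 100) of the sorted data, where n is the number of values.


The dataset has n = 18 elements.
Index = floor(18 * 40 / 100) = floor(720 / 100) = floor(7.2) = 7
Counting from index 0 in the sorted data, the element at index 7 is 44.
Final answer: 44


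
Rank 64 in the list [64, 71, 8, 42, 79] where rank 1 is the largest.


Sort descending: [79, 71, 64, 42, 8]
Find 64 in the sorted list.
64 is at position 3.
Final answer: 3


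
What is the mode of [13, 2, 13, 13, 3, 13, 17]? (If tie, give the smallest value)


Count the frequency of each value:
  2 appears 1 time(s)
  3 appears 1 time(s)
  13 appears 4 time(s)
  17 appears 1 time(s)
Maximum frequency is 4.
Only 13 reaches that frequency, so it is the mode.
Final answer: 13


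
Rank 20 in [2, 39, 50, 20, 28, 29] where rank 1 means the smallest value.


Sort ascending: [2, 20, 28, 29, 39, 50]
Find 20 in the sorted list.
20 is at position 2 (1-indexed).
Final answer: 2


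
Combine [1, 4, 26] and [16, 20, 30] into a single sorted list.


List A: [1, 4, 26]
List B: [16, 20, 30]
Repeatedly compare the front elements and take the smaller:
  1 vs 16 -> take 1
  4 vs 16 -> take 4
  26 vs 16 -> take 16
  26 vs 20 -> take 20
  26 vs 30 -> take 26
  A is exhausted; append the rest of B: [30]
Final answer: [1, 4, 16, 20, 26, 30]


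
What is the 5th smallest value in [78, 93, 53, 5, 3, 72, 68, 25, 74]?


Sort ascending: [3, 5, 25, 53, 68, 72, 74, 78, 93]
The 5th element (1-indexed) is at index 4.
Value = 68
Final answer: 68


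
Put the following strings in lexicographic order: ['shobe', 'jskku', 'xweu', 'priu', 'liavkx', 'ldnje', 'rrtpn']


Compare strings character by character (the first differing letter decides):
  'jskku' < 'ldnje' since 'j' < 'l' at position 1
  'ldnje' < 'liavkx' since 'd' < 'i' at position 2
  'liavkx' < 'priu' since 'l' < 'p' at position 1
  'priu' < 'rrtpn' since 'p' < 'r' at position 1
  'rrtpn' < 'shobe' since 'r' < 's' at position 1
  'shobe' < 'xweu' since 's' < 'x' at position 1
Chaining these comparisons gives the alphabetical order.
Final answer: ['jskku', 'ldnje', 'liavkx', 'priu', 'rrtpn', 'shobe', 'xweu']


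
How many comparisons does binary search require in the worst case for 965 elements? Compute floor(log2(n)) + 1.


Binary search halves the search space each step.
Maximum comparisons = floor(log2(965)) + 1
log2(965) = 9.9144
floor(log2(965)) = 9, so 9 + 1 = 10
Final answer: 10


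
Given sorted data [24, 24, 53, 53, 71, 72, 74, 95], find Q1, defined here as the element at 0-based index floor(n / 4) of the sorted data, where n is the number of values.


The list has n = 8 elements.
Q1 index = floor(8 / 4) = floor(2) = 2
Counting from index 0 in the sorted data, the element at index 2 is 53.
Final answer: 53


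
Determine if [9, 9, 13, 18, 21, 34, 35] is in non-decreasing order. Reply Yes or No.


Check consecutive pairs:
  9 <= 9? True
  9 <= 13? True
  13 <= 18? True
  18 <= 21? True
  21 <= 34? True
  34 <= 35? True
Every consecutive pair is in order, so the list is non-decreasing.
Final answer: Yes


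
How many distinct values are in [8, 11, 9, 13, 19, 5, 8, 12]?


List all unique values:
Distinct values: [5, 8, 9, 11, 12, 13, 19]
Count = 7
Final answer: 7


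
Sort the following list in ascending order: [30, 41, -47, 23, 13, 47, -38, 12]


Original list: [30, 41, -47, 23, 13, 47, -38, 12]
Repeatedly take the smallest remaining element:
  Remaining [30, 41, -47, 23, 13, 47, -38, 12] -> smallest is -47
  Remaining [30, 41, 23, 13, 47, -38, 12] -> smallest is -38
  Remaining [30, 41, 23, 13, 47, 12] -> smallest is 12
  Remaining [30, 41, 23, 13, 47] -> smallest is 13
  Remaining [30, 41, 23, 47] -> smallest is 23
  Remaining [30, 41, 47] -> smallest is 30
  Remaining [41, 47] -> smallest is 41
  Remaining [47] -> smallest is 47
Collecting the picks in order gives the sorted list.
Final answer: [-47, -38, 12, 13, 23, 30, 41, 47]


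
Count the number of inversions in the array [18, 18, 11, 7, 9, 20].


For each element, count the later elements that are smaller than it:
  18 (index 0): smaller elements after it = [11, 7, 9] -> 3
  18 (index 1): smaller elements after it = [11, 7, 9] -> 3
  11 (index 2): smaller elements after it = [7, 9] -> 2
  7 (index 3): smaller elements after it = [] -> 0
  9 (index 4): smaller elements after it = [] -> 0
Total inversions = 3 + 3 + 2 + 0 + 0 = 8
Final answer: 8


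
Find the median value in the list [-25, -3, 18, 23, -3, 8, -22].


First, sort the list: [-25, -22, -3, -3, 8, 18, 23]
The list has 7 elements (odd count).
The middle index is 3 (0-based), and the element there is -3.
Final answer: -3


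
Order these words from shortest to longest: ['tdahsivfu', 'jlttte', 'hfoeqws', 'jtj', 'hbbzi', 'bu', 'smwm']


Compute lengths:
  'tdahsivfu' has length 9
  'jlttte' has length 6
  'hfoeqws' has length 7
  'jtj' has length 3
  'hbbzi' has length 5
  'bu' has length 2
  'smwm' has length 4
Lengths in increasing order: 2 < 3 < 4 < 5 < 6 < 7 < 9
Listing the words in that order gives the answer.
Final answer: ['bu', 'jtj', 'smwm', 'hbbzi', 'jlttte', 'hfoeqws', 'tdahsivfu']


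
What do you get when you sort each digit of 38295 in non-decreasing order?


The number 38295 has digits: 3, 8, 2, 9, 5
Sorted: 2, 3, 5, 8, 9
Joining the sorted digits gives the result.
Final answer: 23589


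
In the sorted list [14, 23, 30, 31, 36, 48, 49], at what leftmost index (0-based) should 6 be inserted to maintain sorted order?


List is sorted: [14, 23, 30, 31, 36, 48, 49]
We need the leftmost position where 6 can be inserted, i.e. the first index whose element is >= 6 (or the end of the list if none is).
Binary search with low=0, high=7 (0-based indices):
  low=0, high=7, mid=3: a[3]=31 >= 6, so high = 3
  low=0, high=3, mid=1: a[1]=23 >= 6, so high = 1
  low=0, high=1, mid=0: a[0]=14 >= 6, so high = 0
Now low = high = 0, so the insertion index is 0.
Final answer: 0


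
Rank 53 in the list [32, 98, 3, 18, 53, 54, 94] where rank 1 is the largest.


Sort descending: [98, 94, 54, 53, 32, 18, 3]
Find 53 in the sorted list.
53 is at position 4.
Final answer: 4


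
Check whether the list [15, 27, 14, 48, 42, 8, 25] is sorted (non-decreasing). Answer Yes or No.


Check consecutive pairs:
  15 <= 27? True
  27 <= 14? False
  14 <= 48? True
  48 <= 42? False
  42 <= 8? False
  8 <= 25? True
3 consecutive pair(s) are out of order, so the list is not sorted.
Final answer: No


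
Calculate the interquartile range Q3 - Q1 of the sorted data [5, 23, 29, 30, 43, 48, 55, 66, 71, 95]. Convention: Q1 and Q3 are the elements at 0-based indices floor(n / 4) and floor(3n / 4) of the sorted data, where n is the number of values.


The data has n = 10 elements.
Q1 index = floor(10 / 4) = floor(2.5) = 2; Q3 index = floor(3 * 10 / 4) = floor(7.5) = 7
Q1 = element at index 2 = 29
Q3 = element at index 7 = 66
IQR = 66 - 29 = 37
Final answer: 37


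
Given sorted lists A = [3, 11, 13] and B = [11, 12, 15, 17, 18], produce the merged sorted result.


List A: [3, 11, 13]
List B: [11, 12, 15, 17, 18]
Repeatedly compare the front elements and take the smaller:
  3 vs 11 -> take 3
  11 vs 11 -> take 11
  13 vs 11 -> take 11
  13 vs 12 -> take 12
  13 vs 15 -> take 13
  A is exhausted; append the rest of B: [15, 17, 18]
Final answer: [3, 11, 11, 12, 13, 15, 17, 18]


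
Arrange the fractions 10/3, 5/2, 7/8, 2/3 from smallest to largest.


Convert to decimal for comparison:
  10/3 = 3.3333
  5/2 = 2.5
  7/8 = 0.875
  2/3 = 0.6667
Decimals in increasing order: 0.6667 < 0.875 < 2.5 < 3.3333
Writing each back as its fraction gives the sorted order.
Final answer: 2/3, 7/8, 5/2, 10/3


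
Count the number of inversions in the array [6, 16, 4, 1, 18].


For each element, count the later elements that are smaller than it:
  6 (index 0): smaller elements after it = [4, 1] -> 2
  16 (index 1): smaller elements after it = [4, 1] -> 2
  4 (index 2): smaller elements after it = [1] -> 1
  1 (index 3): smaller elements after it = [] -> 0
Total inversions = 2 + 2 + 1 + 0 = 5
Final answer: 5


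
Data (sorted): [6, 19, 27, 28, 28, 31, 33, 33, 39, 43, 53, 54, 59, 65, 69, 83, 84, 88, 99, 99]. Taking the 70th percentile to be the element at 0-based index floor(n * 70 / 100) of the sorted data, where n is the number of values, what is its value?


The dataset has n = 20 elements.
Index = floor(20 * 70 / 100) = floor(1400 / 100) = floor(14) = 14
Counting from index 0 in the sorted data, the element at index 14 is 69.
Final answer: 69


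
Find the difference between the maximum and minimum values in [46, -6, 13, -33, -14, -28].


Maximum value: 46
Minimum value: -33
Range = 46 - (-33) = 79
Final answer: 79


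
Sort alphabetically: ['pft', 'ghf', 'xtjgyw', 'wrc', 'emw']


Compare strings character by character (the first differing letter decides):
  'emw' < 'ghf' since 'e' < 'g' at position 1
  'ghf' < 'pft' since 'g' < 'p' at position 1
  'pft' < 'wrc' since 'p' < 'w' at position 1
  'wrc' < 'xtjgyw' since 'w' < 'x' at position 1
Chaining these comparisons gives the alphabetical order.
Final answer: ['emw', 'ghf', 'pft', 'wrc', 'xtjgyw']


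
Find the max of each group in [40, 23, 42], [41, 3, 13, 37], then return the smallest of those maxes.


Find max of each group:
  Group 1: [40, 23, 42] -> max = 42
  Group 2: [41, 3, 13, 37] -> max = 41
Maxes: [42, 41]
Minimum of maxes = 41
Final answer: 41


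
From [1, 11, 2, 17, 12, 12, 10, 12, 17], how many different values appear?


List all unique values:
Distinct values: [1, 2, 10, 11, 12, 17]
Count = 6
Final answer: 6


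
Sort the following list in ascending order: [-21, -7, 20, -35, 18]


Original list: [-21, -7, 20, -35, 18]
Repeatedly take the smallest remaining element:
  Remaining [-21, -7, 20, -35, 18] -> smallest is -35
  Remaining [-21, -7, 20, 18] -> smallest is -21
  Remaining [-7, 20, 18] -> smallest is -7
  Remaining [20, 18] -> smallest is 18
  Remaining [20] -> smallest is 20
Collecting the picks in order gives the sorted list.
Final answer: [-35, -21, -7, 18, 20]


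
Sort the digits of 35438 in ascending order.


The number 35438 has digits: 3, 5, 4, 3, 8
Sorted: 3, 3, 4, 5, 8
Joining the sorted digits gives the result.
Final answer: 33458


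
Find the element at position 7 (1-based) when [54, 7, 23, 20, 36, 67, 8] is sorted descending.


Sort descending: [67, 54, 36, 23, 20, 8, 7]
The 7th element (1-indexed) is at index 6.
Value = 7
Final answer: 7


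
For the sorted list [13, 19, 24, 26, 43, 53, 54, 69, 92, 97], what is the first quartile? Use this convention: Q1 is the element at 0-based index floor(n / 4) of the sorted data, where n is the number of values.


The list has n = 10 elements.
Q1 index = floor(10 / 4) = floor(2.5) = 2
Counting from index 0 in the sorted data, the element at index 2 is 24.
Final answer: 24


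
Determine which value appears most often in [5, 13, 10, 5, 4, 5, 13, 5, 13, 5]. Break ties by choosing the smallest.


Count the frequency of each value:
  4 appears 1 time(s)
  5 appears 5 time(s)
  10 appears 1 time(s)
  13 appears 3 time(s)
Maximum frequency is 5.
Only 5 reaches that frequency, so it is the mode.
Final answer: 5


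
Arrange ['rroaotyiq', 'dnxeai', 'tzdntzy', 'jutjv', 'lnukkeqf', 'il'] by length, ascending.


Compute lengths:
  'rroaotyiq' has length 9
  'dnxeai' has length 6
  'tzdntzy' has length 7
  'jutjv' has length 5
  'lnukkeqf' has length 8
  'il' has length 2
Lengths in increasing order: 2 < 5 < 6 < 7 < 8 < 9
Listing the words in that order gives the answer.
Final answer: ['il', 'jutjv', 'dnxeai', 'tzdntzy', 'lnukkeqf', 'rroaotyiq']


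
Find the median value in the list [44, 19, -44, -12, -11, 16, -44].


First, sort the list: [-44, -44, -12, -11, 16, 19, 44]
The list has 7 elements (odd count).
The middle index is 3 (0-based), and the element there is -11.
Final answer: -11


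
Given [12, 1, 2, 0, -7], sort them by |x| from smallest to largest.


Compute absolute values:
  |12| = 12
  |1| = 1
  |2| = 2
  |0| = 0
  |-7| = 7
Absolute values in increasing order: 0 < 1 < 2 < 7 < 12
Listing the original numbers in that order gives the answer.
Final answer: [0, 1, 2, -7, 12]


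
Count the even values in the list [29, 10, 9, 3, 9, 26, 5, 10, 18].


Check each element:
  29 is odd
  10 is even
  9 is odd
  3 is odd
  9 is odd
  26 is even
  5 is odd
  10 is even
  18 is even
Evens: [10, 26, 10, 18]
Count of evens = 4
Final answer: 4


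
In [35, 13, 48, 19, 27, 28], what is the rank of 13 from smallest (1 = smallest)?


Sort ascending: [13, 19, 27, 28, 35, 48]
Find 13 in the sorted list.
13 is at position 1 (1-indexed).
Final answer: 1


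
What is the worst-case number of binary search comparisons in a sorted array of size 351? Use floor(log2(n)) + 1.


Binary search halves the search space each step.
Maximum comparisons = floor(log2(351)) + 1
log2(351) = 8.4553
floor(log2(351)) = 8, so 8 + 1 = 9
Final answer: 9


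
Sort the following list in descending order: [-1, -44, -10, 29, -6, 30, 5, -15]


Original list: [-1, -44, -10, 29, -6, 30, 5, -15]
Repeatedly take the largest remaining element:
  Remaining [-1, -44, -10, 29, -6, 30, 5, -15] -> largest is 30
  Remaining [-1, -44, -10, 29, -6, 5, -15] -> largest is 29
  Remaining [-1, -44, -10, -6, 5, -15] -> largest is 5
  Remaining [-1, -44, -10, -6, -15] -> largest is -1
  Remaining [-44, -10, -6, -15] -> largest is -6
  Remaining [-44, -10, -15] -> largest is -10
  Remaining [-44, -15] -> largest is -15
  Remaining [-44] -> largest is -44
Collecting the picks in order gives the descending list.
Final answer: [30, 29, 5, -1, -6, -10, -15, -44]


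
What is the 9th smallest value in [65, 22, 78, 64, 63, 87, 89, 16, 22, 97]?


Sort ascending: [16, 22, 22, 63, 64, 65, 78, 87, 89, 97]
The 9th element (1-indexed) is at index 8.
Value = 89
Final answer: 89


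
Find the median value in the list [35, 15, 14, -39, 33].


First, sort the list: [-39, 14, 15, 33, 35]
The list has 5 elements (odd count).
The middle index is 2 (0-based), and the element there is 15.
Final answer: 15


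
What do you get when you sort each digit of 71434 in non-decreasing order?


The number 71434 has digits: 7, 1, 4, 3, 4
Sorted: 1, 3, 4, 4, 7
Joining the sorted digits gives the result.
Final answer: 13447


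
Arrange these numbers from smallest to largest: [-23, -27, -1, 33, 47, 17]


Original list: [-23, -27, -1, 33, 47, 17]
Repeatedly take the smallest remaining element:
  Remaining [-23, -27, -1, 33, 47, 17] -> smallest is -27
  Remaining [-23, -1, 33, 47, 17] -> smallest is -23
  Remaining [-1, 33, 47, 17] -> smallest is -1
  Remaining [33, 47, 17] -> smallest is 17
  Remaining [33, 47] -> smallest is 33
  Remaining [47] -> smallest is 47
Collecting the picks in order gives the sorted list.
Final answer: [-27, -23, -1, 17, 33, 47]


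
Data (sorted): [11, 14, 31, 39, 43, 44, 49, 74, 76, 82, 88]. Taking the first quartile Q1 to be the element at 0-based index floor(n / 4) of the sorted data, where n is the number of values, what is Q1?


The list has n = 11 elements.
Q1 index = floor(11 / 4) = floor(2.75) = 2
Counting from index 0 in the sorted data, the element at index 2 is 31.
Final answer: 31


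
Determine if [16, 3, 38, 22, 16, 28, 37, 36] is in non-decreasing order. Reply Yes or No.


Check consecutive pairs:
  16 <= 3? False
  3 <= 38? True
  38 <= 22? False
  22 <= 16? False
  16 <= 28? True
  28 <= 37? True
  37 <= 36? False
4 consecutive pair(s) are out of order, so the list is not sorted.
Final answer: No


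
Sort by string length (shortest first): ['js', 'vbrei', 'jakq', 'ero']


Compute lengths:
  'js' has length 2
  'vbrei' has length 5
  'jakq' has length 4
  'ero' has length 3
Lengths in increasing order: 2 < 3 < 4 < 5
Listing the words in that order gives the answer.
Final answer: ['js', 'ero', 'jakq', 'vbrei']


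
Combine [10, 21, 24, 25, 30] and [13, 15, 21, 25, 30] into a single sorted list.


List A: [10, 21, 24, 25, 30]
List B: [13, 15, 21, 25, 30]
Repeatedly compare the front elements and take the smaller:
  10 vs 13 -> take 10
  21 vs 13 -> take 13
  21 vs 15 -> take 15
  21 vs 21 -> take 21
  24 vs 21 -> take 21
  24 vs 25 -> take 24
  25 vs 25 -> take 25
  30 vs 25 -> take 25
  30 vs 30 -> take 30
  A is exhausted; append the rest of B: [30]
Final answer: [10, 13, 15, 21, 21, 24, 25, 25, 30, 30]


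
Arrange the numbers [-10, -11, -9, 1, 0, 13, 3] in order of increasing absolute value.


Compute absolute values:
  |-10| = 10
  |-11| = 11
  |-9| = 9
  |1| = 1
  |0| = 0
  |13| = 13
  |3| = 3
Absolute values in increasing order: 0 < 1 < 3 < 9 < 10 < 11 < 13
Listing the original numbers in that order gives the answer.
Final answer: [0, 1, 3, -9, -10, -11, 13]


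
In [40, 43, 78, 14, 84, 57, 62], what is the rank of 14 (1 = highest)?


Sort descending: [84, 78, 62, 57, 43, 40, 14]
Find 14 in the sorted list.
14 is at position 7.
Final answer: 7


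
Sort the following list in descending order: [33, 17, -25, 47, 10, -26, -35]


Original list: [33, 17, -25, 47, 10, -26, -35]
Repeatedly take the largest remaining element:
  Remaining [33, 17, -25, 47, 10, -26, -35] -> largest is 47
  Remaining [33, 17, -25, 10, -26, -35] -> largest is 33
  Remaining [17, -25, 10, -26, -35] -> largest is 17
  Remaining [-25, 10, -26, -35] -> largest is 10
  Remaining [-25, -26, -35] -> largest is -25
  Remaining [-26, -35] -> largest is -26
  Remaining [-35] -> largest is -35
Collecting the picks in order gives the descending list.
Final answer: [47, 33, 17, 10, -25, -26, -35]


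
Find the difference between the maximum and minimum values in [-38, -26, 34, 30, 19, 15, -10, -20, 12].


Maximum value: 34
Minimum value: -38
Range = 34 - (-38) = 72
Final answer: 72


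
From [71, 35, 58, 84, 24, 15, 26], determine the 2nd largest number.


Sort descending: [84, 71, 58, 35, 26, 24, 15]
The 2nd element (1-indexed) is at index 1.
Value = 71
Final answer: 71


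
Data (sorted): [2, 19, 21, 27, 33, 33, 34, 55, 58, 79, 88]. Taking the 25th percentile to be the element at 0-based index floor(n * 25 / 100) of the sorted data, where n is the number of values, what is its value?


The dataset has n = 11 elements.
Index = floor(11 * 25 / 100) = floor(275 / 100) = floor(2.75) = 2
Counting from index 0 in the sorted data, the element at index 2 is 21.
Final answer: 21


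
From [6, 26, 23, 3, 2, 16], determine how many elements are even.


Check each element:
  6 is even
  26 is even
  23 is odd
  3 is odd
  2 is even
  16 is even
Evens: [6, 26, 2, 16]
Count of evens = 4
Final answer: 4


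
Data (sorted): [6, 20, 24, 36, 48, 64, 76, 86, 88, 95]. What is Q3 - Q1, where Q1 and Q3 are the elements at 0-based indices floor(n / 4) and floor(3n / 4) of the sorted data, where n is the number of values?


The data has n = 10 elements.
Q1 index = floor(10 / 4) = floor(2.5) = 2; Q3 index = floor(3 * 10 / 4) = floor(7.5) = 7
Q1 = element at index 2 = 24
Q3 = element at index 7 = 86
IQR = 86 - 24 = 62
Final answer: 62


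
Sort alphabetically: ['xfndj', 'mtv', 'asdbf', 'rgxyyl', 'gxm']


Compare strings character by character (the first differing letter decides):
  'asdbf' < 'gxm' since 'a' < 'g' at position 1
  'gxm' < 'mtv' since 'g' < 'm' at position 1
  'mtv' < 'rgxyyl' since 'm' < 'r' at position 1
  'rgxyyl' < 'xfndj' since 'r' < 'x' at position 1
Chaining these comparisons gives the alphabetical order.
Final answer: ['asdbf', 'gxm', 'mtv', 'rgxyyl', 'xfndj']


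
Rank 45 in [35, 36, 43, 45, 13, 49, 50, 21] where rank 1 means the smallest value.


Sort ascending: [13, 21, 35, 36, 43, 45, 49, 50]
Find 45 in the sorted list.
45 is at position 6 (1-indexed).
Final answer: 6


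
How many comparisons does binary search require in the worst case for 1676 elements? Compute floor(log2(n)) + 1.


Binary search halves the search space each step.
Maximum comparisons = floor(log2(1676)) + 1
log2(1676) = 10.7108
floor(log2(1676)) = 10, so 10 + 1 = 11
Final answer: 11


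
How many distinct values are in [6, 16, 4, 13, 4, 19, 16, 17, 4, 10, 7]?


List all unique values:
Distinct values: [4, 6, 7, 10, 13, 16, 17, 19]
Count = 8
Final answer: 8


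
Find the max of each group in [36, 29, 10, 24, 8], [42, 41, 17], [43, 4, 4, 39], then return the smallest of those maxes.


Find max of each group:
  Group 1: [36, 29, 10, 24, 8] -> max = 36
  Group 2: [42, 41, 17] -> max = 42
  Group 3: [43, 4, 4, 39] -> max = 43
Maxes: [36, 42, 43]
Minimum of maxes = 36
Final answer: 36


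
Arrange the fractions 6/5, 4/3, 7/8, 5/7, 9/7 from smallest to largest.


Convert to decimal for comparison:
  6/5 = 1.2
  4/3 = 1.3333
  7/8 = 0.875
  5/7 = 0.7143
  9/7 = 1.2857
Decimals in increasing order: 0.7143 < 0.875 < 1.2 < 1.2857 < 1.3333
Writing each back as its fraction gives the sorted order.
Final answer: 5/7, 7/8, 6/5, 9/7, 4/3


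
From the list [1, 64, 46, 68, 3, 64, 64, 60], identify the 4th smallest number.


Sort ascending: [1, 3, 46, 60, 64, 64, 64, 68]
The 4th element (1-indexed) is at index 3.
Value = 60
Final answer: 60


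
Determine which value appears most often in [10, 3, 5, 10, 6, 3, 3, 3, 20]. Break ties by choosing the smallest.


Count the frequency of each value:
  3 appears 4 time(s)
  5 appears 1 time(s)
  6 appears 1 time(s)
  10 appears 2 time(s)
  20 appears 1 time(s)
Maximum frequency is 4.
Only 3 reaches that frequency, so it is the mode.
Final answer: 3


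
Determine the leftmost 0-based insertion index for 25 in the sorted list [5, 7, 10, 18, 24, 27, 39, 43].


List is sorted: [5, 7, 10, 18, 24, 27, 39, 43]
We need the leftmost position where 25 can be inserted, i.e. the first index whose element is >= 25 (or the end of the list if none is).
Binary search with low=0, high=8 (0-based indices):
  low=0, high=8, mid=4: a[4]=24 < 25, so low = 5
  low=5, high=8, mid=6: a[6]=39 >= 25, so high = 6
  low=5, high=6, mid=5: a[5]=27 >= 25, so high = 5
Now low = high = 5, so the insertion index is 5.
Final answer: 5


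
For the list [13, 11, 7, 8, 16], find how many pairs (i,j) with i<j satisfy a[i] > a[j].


For each element, count the later elements that are smaller than it:
  13 (index 0): smaller elements after it = [11, 7, 8] -> 3
  11 (index 1): smaller elements after it = [7, 8] -> 2
  7 (index 2): smaller elements after it = [] -> 0
  8 (index 3): smaller elements after it = [] -> 0
Total inversions = 3 + 2 + 0 + 0 = 5
Final answer: 5


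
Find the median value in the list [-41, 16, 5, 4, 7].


First, sort the list: [-41, 4, 5, 7, 16]
The list has 5 elements (odd count).
The middle index is 2 (0-based), and the element there is 5.
Final answer: 5


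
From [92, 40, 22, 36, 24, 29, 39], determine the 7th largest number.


Sort descending: [92, 40, 39, 36, 29, 24, 22]
The 7th element (1-indexed) is at index 6.
Value = 22
Final answer: 22


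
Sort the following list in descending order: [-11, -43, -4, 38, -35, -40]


Original list: [-11, -43, -4, 38, -35, -40]
Repeatedly take the largest remaining element:
  Remaining [-11, -43, -4, 38, -35, -40] -> largest is 38
  Remaining [-11, -43, -4, -35, -40] -> largest is -4
  Remaining [-11, -43, -35, -40] -> largest is -11
  Remaining [-43, -35, -40] -> largest is -35
  Remaining [-43, -40] -> largest is -40
  Remaining [-43] -> largest is -43
Collecting the picks in order gives the descending list.
Final answer: [38, -4, -11, -35, -40, -43]


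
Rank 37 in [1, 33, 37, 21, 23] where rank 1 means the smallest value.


Sort ascending: [1, 21, 23, 33, 37]
Find 37 in the sorted list.
37 is at position 5 (1-indexed).
Final answer: 5


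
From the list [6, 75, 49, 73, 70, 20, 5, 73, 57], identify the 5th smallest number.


Sort ascending: [5, 6, 20, 49, 57, 70, 73, 73, 75]
The 5th element (1-indexed) is at index 4.
Value = 57
Final answer: 57


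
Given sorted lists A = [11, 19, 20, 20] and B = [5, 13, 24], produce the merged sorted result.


List A: [11, 19, 20, 20]
List B: [5, 13, 24]
Repeatedly compare the front elements and take the smaller:
  11 vs 5 -> take 5
  11 vs 13 -> take 11
  19 vs 13 -> take 13
  19 vs 24 -> take 19
  20 vs 24 -> take 20
  20 vs 24 -> take 20
  A is exhausted; append the rest of B: [24]
Final answer: [5, 11, 13, 19, 20, 20, 24]


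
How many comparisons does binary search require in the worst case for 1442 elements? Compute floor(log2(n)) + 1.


Binary search halves the search space each step.
Maximum comparisons = floor(log2(1442)) + 1
log2(1442) = 10.4939
floor(log2(1442)) = 10, so 10 + 1 = 11
Final answer: 11


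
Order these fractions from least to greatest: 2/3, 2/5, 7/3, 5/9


Convert to decimal for comparison:
  2/3 = 0.6667
  2/5 = 0.4
  7/3 = 2.3333
  5/9 = 0.5556
Decimals in increasing order: 0.4 < 0.5556 < 0.6667 < 2.3333
Writing each back as its fraction gives the sorted order.
Final answer: 2/5, 5/9, 2/3, 7/3


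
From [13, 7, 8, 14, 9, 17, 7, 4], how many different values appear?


List all unique values:
Distinct values: [4, 7, 8, 9, 13, 14, 17]
Count = 7
Final answer: 7
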